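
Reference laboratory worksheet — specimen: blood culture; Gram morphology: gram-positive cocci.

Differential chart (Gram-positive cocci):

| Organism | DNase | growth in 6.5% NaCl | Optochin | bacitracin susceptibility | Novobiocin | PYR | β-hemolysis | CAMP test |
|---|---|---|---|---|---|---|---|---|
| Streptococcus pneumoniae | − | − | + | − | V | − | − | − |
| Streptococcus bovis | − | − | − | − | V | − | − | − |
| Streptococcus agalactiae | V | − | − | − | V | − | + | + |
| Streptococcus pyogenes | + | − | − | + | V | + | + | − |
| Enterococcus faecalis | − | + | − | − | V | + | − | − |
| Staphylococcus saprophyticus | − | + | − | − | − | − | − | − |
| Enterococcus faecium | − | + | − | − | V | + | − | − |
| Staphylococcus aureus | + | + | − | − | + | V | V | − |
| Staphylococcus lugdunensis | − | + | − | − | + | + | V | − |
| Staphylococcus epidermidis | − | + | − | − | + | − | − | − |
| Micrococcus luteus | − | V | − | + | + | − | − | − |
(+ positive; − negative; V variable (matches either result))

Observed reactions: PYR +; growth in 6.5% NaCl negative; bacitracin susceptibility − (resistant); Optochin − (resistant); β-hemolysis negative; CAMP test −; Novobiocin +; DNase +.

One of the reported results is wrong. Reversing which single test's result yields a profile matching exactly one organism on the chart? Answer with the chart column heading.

growth in 6.5% NaCl

As reported, no row in the chart matches all 8 reactions.
Reversing DNase → still no organism matches.
Reversing bacitracin susceptibility → still no organism matches.
Reversing growth in 6.5% NaCl (to +) → unique match: Staphylococcus aureus.
Reversing β-hemolysis → still no organism matches.
Reversing Optochin → still no organism matches.
Reversing CAMP test → still no organism matches.
Reversing Novobiocin → still no organism matches.
Reversing PYR → still no organism matches.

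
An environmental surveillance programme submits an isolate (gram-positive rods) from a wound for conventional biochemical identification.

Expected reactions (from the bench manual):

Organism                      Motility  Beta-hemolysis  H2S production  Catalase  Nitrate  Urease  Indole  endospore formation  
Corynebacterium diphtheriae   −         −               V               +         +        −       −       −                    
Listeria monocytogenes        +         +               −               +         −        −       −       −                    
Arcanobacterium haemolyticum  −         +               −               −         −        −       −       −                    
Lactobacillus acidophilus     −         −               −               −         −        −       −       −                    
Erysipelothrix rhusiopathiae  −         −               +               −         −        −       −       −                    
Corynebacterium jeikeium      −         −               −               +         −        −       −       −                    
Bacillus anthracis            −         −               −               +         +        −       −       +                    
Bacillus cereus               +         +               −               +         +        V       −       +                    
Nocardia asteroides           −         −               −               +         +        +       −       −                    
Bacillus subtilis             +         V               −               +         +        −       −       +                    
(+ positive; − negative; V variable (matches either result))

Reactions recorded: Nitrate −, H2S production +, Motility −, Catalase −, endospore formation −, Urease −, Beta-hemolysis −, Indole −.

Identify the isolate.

Erysipelothrix rhusiopathiae

Catalase −: excludes 7 organisms — 3 left.
endospore formation −: all 3 remaining candidates are consistent.
Nitrate −: all 3 remaining candidates are consistent.
Motility −: all 3 remaining candidates are consistent.
Beta-hemolysis −: excludes Arcanobacterium haemolyticum — 2 left.
H2S production +: excludes Lactobacillus acidophilus — 1 left.
Urease −: the one remaining candidate is consistent.
Indole −: the one remaining candidate is consistent.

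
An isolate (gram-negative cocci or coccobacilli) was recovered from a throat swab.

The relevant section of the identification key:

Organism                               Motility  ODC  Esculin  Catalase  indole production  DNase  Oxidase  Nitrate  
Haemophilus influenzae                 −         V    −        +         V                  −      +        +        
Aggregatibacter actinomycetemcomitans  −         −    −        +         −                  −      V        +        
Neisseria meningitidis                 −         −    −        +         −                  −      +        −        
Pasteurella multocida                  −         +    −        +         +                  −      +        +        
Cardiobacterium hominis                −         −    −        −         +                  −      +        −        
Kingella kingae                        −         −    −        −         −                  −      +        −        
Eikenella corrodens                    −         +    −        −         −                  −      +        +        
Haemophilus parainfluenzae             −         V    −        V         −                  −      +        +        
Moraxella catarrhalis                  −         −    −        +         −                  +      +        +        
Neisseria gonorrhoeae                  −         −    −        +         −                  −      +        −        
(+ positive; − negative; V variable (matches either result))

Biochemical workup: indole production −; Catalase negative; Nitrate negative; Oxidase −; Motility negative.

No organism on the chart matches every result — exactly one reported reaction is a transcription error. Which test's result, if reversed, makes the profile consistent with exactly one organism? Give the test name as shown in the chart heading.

As reported, no row in the chart matches all 5 reactions.
Reversing Catalase → still no organism matches.
Reversing Motility → still no organism matches.
Reversing Oxidase (to +) → unique match: Kingella kingae.
Reversing indole production → still no organism matches.
Reversing Nitrate → still no organism matches.

Oxidase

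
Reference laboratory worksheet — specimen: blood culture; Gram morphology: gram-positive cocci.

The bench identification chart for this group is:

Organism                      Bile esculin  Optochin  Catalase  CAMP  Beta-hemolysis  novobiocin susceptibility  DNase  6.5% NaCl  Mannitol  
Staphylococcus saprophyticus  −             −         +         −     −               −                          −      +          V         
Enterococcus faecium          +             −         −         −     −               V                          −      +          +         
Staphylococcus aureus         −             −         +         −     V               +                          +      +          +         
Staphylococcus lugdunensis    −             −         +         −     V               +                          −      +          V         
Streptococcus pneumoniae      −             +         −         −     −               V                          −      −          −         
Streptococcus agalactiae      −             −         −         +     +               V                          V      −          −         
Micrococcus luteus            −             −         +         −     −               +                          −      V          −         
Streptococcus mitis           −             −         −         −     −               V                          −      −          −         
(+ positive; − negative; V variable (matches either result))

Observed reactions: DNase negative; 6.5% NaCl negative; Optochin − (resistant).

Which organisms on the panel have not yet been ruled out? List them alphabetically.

Micrococcus luteus, Streptococcus agalactiae, Streptococcus mitis

6.5% NaCl −: excludes Staphylococcus saprophyticus, Enterococcus faecium, Staphylococcus aureus, Staphylococcus lugdunensis — 4 left.
Optochin −: excludes Streptococcus pneumoniae — 3 left.
DNase −: all 3 remaining candidates are consistent.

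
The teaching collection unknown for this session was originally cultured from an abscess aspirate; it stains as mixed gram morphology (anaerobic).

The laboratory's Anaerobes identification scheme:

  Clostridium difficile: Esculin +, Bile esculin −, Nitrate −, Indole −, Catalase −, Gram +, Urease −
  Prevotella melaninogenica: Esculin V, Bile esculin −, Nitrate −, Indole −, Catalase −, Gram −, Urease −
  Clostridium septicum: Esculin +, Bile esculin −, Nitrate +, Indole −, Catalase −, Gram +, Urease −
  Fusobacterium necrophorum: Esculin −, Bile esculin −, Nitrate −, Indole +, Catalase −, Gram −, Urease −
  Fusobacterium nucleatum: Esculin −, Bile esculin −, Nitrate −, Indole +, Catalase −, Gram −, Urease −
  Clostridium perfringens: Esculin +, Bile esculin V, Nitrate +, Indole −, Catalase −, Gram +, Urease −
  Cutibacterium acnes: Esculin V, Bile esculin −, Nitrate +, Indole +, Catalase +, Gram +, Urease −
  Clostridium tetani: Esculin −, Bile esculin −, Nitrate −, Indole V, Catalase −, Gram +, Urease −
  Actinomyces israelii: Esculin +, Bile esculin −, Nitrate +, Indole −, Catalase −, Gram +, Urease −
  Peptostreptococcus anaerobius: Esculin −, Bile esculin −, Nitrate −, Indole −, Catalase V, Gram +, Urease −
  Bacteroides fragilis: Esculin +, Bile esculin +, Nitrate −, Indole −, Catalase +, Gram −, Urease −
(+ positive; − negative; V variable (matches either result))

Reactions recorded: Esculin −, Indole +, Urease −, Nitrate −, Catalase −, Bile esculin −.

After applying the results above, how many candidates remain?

3

Catalase −: excludes Cutibacterium acnes, Bacteroides fragilis — 9 left.
Nitrate −: excludes Clostridium septicum, Clostridium perfringens, Actinomyces israelii — 6 left.
Bile esculin −: all 6 remaining candidates are consistent.
Urease −: all 6 remaining candidates are consistent.
Esculin −: excludes Clostridium difficile — 5 left.
Indole +: excludes Prevotella melaninogenica, Peptostreptococcus anaerobius — 3 left.
Still consistent: Clostridium tetani, Fusobacterium necrophorum, Fusobacterium nucleatum.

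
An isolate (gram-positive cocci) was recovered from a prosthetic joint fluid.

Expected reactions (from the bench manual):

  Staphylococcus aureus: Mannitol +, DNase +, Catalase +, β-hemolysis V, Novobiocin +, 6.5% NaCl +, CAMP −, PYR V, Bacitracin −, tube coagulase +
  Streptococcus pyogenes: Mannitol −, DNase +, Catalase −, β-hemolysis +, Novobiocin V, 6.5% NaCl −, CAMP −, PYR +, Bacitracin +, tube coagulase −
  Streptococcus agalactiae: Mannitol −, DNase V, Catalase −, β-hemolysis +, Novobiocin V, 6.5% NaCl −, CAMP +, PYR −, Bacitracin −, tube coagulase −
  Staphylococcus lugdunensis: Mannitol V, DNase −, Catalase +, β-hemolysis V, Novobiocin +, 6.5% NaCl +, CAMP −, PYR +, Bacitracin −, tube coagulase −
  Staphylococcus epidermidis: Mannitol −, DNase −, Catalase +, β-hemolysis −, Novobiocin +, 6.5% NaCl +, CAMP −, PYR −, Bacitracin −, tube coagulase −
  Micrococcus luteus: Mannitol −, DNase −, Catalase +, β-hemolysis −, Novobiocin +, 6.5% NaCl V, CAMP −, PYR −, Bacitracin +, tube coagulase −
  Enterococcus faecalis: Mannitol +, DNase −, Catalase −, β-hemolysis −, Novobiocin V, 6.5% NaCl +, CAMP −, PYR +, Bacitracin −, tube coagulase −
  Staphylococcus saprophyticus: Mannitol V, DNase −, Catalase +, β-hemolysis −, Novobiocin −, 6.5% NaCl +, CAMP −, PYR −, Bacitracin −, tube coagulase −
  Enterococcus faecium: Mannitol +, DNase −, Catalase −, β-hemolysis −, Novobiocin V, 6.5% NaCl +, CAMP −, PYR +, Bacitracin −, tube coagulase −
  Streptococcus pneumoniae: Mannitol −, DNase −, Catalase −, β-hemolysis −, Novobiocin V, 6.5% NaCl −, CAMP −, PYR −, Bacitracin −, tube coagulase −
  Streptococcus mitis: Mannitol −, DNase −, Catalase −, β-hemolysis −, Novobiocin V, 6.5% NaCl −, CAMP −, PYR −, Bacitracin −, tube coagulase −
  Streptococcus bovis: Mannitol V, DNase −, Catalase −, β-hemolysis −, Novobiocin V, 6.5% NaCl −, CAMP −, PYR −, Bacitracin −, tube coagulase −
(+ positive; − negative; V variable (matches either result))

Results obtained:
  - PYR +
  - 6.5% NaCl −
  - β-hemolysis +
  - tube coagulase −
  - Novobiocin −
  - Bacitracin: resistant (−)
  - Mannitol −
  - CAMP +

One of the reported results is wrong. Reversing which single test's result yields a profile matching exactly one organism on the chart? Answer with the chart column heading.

PYR

As reported, no row in the chart matches all 8 reactions.
Reversing Novobiocin → still no organism matches.
Reversing β-hemolysis → still no organism matches.
Reversing Bacitracin → still no organism matches.
Reversing CAMP → still no organism matches.
Reversing PYR (to −) → unique match: Streptococcus agalactiae.
Reversing tube coagulase → still no organism matches.
Reversing 6.5% NaCl → still no organism matches.
Reversing Mannitol → still no organism matches.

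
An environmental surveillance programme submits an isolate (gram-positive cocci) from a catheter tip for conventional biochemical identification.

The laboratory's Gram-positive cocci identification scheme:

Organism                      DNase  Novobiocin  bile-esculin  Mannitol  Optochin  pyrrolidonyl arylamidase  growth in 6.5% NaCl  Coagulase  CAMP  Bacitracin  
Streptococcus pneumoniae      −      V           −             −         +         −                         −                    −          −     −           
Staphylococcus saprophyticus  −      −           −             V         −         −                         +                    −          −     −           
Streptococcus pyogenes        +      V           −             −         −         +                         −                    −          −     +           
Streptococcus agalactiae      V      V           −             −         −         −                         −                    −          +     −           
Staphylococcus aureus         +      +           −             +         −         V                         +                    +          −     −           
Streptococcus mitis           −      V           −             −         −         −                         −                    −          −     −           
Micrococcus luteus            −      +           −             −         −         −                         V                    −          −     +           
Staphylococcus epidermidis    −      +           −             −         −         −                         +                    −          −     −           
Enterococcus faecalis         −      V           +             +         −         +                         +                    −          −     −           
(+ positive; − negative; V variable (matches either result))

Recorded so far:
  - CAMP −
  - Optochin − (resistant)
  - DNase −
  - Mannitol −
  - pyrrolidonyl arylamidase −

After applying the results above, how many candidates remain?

4

Mannitol −: excludes Staphylococcus aureus, Enterococcus faecalis — 7 left.
CAMP −: excludes Streptococcus agalactiae — 6 left.
DNase −: excludes Streptococcus pyogenes — 5 left.
pyrrolidonyl arylamidase −: all 5 remaining candidates are consistent.
Optochin −: excludes Streptococcus pneumoniae — 4 left.
Still consistent: Micrococcus luteus, Staphylococcus epidermidis, Staphylococcus saprophyticus, Streptococcus mitis.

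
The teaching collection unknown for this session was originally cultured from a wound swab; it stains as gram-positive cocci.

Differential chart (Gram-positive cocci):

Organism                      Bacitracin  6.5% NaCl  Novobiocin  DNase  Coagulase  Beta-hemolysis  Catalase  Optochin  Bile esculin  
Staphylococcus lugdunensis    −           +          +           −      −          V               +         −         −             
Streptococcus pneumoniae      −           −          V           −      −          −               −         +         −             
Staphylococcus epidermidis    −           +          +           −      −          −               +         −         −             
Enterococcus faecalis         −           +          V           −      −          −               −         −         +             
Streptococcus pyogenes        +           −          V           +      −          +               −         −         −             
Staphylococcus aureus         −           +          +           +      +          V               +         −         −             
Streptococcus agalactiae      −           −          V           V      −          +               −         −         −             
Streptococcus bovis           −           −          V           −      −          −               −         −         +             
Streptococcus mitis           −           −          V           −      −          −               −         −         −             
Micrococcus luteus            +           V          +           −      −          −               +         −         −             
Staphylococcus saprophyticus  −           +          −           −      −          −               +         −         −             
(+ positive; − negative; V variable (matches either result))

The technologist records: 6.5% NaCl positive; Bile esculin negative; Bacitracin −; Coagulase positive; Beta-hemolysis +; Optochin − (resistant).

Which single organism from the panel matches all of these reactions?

Staphylococcus aureus

Optochin −: excludes Streptococcus pneumoniae — 10 left.
Coagulase +: excludes 9 organisms — 1 left.
Bacitracin −: the one remaining candidate is consistent.
6.5% NaCl +: the one remaining candidate is consistent.
Beta-hemolysis +: the one remaining candidate is consistent.
Bile esculin −: the one remaining candidate is consistent.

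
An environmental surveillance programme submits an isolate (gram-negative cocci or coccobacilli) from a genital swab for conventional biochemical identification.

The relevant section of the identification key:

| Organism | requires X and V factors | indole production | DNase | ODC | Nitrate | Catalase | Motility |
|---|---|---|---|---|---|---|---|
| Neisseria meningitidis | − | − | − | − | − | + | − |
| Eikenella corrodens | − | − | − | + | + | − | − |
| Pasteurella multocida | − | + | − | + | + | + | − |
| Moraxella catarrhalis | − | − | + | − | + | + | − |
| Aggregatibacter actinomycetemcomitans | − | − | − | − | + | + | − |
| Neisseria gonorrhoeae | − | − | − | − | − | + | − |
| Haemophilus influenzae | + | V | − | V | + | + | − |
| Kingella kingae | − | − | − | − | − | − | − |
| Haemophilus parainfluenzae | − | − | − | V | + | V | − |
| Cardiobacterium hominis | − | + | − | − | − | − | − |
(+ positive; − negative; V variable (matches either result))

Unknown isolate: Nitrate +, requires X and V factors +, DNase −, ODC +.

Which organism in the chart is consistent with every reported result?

ODC +: excludes 6 organisms — 4 left.
Nitrate +: all 4 remaining candidates are consistent.
requires X and V factors +: excludes Eikenella corrodens, Pasteurella multocida, Haemophilus parainfluenzae — 1 left.
DNase −: the one remaining candidate is consistent.

Haemophilus influenzae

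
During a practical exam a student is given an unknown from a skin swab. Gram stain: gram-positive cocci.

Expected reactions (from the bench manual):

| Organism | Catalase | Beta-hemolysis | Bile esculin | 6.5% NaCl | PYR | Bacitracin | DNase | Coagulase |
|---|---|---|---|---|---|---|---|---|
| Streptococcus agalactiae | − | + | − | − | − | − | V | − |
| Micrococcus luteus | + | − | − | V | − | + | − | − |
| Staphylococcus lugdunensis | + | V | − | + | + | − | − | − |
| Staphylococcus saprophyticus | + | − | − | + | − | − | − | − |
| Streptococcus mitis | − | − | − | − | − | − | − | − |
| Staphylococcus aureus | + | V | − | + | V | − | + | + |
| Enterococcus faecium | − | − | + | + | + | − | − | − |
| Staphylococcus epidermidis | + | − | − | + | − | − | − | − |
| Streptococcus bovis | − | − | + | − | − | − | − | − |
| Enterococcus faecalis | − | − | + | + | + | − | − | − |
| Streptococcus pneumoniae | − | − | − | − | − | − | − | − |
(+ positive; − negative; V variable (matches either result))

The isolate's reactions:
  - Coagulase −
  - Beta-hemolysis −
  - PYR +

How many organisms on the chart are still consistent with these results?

3

PYR +: excludes 7 organisms — 4 left.
Coagulase −: excludes Staphylococcus aureus — 3 left.
Beta-hemolysis −: all 3 remaining candidates are consistent.
Still consistent: Enterococcus faecalis, Enterococcus faecium, Staphylococcus lugdunensis.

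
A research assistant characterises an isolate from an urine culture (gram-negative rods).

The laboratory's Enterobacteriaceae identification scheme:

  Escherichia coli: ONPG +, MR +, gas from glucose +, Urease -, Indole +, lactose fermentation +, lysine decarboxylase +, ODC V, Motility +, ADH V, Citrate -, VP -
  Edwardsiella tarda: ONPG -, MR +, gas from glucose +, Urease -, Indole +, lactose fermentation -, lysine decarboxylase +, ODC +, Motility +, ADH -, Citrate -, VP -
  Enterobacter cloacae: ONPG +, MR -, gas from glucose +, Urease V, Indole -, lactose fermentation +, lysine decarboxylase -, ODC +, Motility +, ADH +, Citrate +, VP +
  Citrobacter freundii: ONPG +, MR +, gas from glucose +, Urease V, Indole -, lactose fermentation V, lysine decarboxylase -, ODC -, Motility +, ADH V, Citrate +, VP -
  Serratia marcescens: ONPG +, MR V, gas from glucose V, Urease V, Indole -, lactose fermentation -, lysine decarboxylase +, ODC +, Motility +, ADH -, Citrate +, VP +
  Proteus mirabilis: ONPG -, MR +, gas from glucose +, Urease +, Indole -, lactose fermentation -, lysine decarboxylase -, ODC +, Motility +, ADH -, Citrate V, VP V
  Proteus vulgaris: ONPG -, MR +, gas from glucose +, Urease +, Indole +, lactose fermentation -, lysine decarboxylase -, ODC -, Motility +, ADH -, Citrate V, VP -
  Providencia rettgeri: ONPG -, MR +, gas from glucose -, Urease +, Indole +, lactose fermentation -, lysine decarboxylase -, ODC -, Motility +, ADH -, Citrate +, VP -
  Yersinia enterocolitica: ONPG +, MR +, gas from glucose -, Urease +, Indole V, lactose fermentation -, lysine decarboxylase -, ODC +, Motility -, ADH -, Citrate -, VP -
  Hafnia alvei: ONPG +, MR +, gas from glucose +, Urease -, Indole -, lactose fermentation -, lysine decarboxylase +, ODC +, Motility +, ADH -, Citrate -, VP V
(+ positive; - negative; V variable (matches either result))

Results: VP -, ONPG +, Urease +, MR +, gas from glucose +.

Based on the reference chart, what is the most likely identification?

ONPG +: excludes Edwardsiella tarda, Proteus mirabilis, Proteus vulgaris, Providencia rettgeri — 6 left.
gas from glucose +: excludes Yersinia enterocolitica — 5 left.
Urease +: excludes Escherichia coli, Hafnia alvei — 3 left.
MR +: excludes Enterobacter cloacae — 2 left.
VP -: excludes Serratia marcescens — 1 left.

Citrobacter freundii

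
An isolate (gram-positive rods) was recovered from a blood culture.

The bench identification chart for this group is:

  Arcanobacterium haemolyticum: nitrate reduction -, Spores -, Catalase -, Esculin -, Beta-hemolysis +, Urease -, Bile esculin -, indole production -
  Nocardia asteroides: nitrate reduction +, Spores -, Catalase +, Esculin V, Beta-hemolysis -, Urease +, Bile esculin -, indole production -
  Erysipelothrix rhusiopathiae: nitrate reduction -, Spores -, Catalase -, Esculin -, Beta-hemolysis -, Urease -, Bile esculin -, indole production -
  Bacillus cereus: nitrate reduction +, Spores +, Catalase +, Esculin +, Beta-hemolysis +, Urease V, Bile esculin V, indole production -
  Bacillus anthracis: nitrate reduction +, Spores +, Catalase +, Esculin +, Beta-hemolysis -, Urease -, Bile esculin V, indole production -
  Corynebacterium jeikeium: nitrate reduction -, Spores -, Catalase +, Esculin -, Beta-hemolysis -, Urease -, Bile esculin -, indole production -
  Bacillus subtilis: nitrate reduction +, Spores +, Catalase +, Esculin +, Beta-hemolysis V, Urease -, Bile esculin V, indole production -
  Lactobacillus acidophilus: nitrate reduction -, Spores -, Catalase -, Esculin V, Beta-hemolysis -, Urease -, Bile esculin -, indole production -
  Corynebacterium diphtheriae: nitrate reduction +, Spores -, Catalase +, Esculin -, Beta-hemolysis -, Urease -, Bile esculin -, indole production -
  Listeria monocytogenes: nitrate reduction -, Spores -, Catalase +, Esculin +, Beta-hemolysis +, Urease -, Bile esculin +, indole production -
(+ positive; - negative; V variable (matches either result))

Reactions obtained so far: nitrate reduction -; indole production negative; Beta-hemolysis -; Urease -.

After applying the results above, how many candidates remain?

Urease -: excludes Nocardia asteroides — 9 left.
Beta-hemolysis -: excludes Arcanobacterium haemolyticum, Bacillus cereus, Listeria monocytogenes — 6 left.
indole production -: all 6 remaining candidates are consistent.
nitrate reduction -: excludes Bacillus anthracis, Bacillus subtilis, Corynebacterium diphtheriae — 3 left.
Still consistent: Corynebacterium jeikeium, Erysipelothrix rhusiopathiae, Lactobacillus acidophilus.

3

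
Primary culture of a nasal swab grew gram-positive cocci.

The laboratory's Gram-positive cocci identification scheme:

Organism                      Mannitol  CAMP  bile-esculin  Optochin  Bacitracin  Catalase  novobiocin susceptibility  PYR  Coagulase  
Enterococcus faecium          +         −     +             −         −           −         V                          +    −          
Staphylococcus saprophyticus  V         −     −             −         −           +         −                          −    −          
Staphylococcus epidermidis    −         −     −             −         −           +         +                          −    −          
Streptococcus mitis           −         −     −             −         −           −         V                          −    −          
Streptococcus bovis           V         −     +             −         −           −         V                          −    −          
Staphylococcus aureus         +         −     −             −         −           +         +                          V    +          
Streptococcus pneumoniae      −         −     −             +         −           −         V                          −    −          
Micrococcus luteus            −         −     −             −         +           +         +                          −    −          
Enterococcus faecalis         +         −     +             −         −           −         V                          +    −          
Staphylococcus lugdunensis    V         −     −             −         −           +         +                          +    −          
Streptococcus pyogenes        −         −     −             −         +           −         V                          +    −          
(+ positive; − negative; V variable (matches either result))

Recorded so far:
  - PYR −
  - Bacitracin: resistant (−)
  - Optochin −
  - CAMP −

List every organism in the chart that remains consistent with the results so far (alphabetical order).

Staphylococcus aureus, Staphylococcus epidermidis, Staphylococcus saprophyticus, Streptococcus bovis, Streptococcus mitis

Optochin −: excludes Streptococcus pneumoniae — 10 left.
PYR −: excludes Enterococcus faecium, Enterococcus faecalis, Staphylococcus lugdunensis, Streptococcus pyogenes — 6 left.
CAMP −: all 6 remaining candidates are consistent.
Bacitracin −: excludes Micrococcus luteus — 5 left.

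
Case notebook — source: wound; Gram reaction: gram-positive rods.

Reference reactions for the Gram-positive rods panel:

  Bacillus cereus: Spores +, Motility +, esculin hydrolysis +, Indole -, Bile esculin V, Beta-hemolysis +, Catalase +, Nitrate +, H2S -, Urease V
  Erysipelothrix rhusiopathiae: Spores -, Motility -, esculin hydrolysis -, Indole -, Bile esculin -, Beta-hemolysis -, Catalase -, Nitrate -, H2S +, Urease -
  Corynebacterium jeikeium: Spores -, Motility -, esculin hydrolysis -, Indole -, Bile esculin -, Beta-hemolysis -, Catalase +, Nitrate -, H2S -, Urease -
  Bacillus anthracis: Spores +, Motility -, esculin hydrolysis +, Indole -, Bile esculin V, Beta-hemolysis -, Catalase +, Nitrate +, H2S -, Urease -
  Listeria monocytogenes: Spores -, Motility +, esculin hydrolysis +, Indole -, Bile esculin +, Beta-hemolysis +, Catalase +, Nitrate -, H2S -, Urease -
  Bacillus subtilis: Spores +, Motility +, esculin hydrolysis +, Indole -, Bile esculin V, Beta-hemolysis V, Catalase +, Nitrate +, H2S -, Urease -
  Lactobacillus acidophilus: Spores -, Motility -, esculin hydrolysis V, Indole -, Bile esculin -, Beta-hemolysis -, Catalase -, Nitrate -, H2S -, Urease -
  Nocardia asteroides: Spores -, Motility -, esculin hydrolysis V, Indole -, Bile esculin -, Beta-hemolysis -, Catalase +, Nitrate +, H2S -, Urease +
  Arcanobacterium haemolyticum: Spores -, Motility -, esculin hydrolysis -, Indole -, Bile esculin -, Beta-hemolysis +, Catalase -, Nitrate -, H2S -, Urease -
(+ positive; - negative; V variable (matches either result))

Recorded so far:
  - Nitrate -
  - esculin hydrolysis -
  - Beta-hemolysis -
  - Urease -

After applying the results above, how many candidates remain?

Urease -: excludes Nocardia asteroides — 8 left.
esculin hydrolysis -: excludes Bacillus cereus, Bacillus anthracis, Listeria monocytogenes, Bacillus subtilis — 4 left.
Nitrate -: all 4 remaining candidates are consistent.
Beta-hemolysis -: excludes Arcanobacterium haemolyticum — 3 left.
Still consistent: Corynebacterium jeikeium, Erysipelothrix rhusiopathiae, Lactobacillus acidophilus.

3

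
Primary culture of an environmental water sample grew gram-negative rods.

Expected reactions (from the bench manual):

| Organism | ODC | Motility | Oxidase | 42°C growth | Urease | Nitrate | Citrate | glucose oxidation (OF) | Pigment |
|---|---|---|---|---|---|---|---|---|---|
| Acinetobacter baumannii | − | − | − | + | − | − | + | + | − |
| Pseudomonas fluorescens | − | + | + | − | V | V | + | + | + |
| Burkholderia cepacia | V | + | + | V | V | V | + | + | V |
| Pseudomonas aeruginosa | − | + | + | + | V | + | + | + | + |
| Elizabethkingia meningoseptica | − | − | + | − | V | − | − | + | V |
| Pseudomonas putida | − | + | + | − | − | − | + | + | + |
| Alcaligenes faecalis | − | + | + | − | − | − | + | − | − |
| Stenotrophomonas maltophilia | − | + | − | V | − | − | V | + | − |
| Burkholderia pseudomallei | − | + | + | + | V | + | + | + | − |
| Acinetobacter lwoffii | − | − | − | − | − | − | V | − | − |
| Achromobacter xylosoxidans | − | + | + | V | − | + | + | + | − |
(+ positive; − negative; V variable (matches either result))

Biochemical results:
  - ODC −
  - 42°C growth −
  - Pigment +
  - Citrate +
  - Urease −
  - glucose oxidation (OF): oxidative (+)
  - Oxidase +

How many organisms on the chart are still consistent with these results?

Urease −: all 11 remaining candidates are consistent.
Citrate +: excludes Elizabethkingia meningoseptica — 10 left.
42°C growth −: excludes Acinetobacter baumannii, Pseudomonas aeruginosa, Burkholderia pseudomallei — 7 left.
ODC −: all 7 remaining candidates are consistent.
Oxidase +: excludes Stenotrophomonas maltophilia, Acinetobacter lwoffii — 5 left.
glucose oxidation (OF) +: excludes Alcaligenes faecalis — 4 left.
Pigment +: excludes Achromobacter xylosoxidans — 3 left.
Still consistent: Burkholderia cepacia, Pseudomonas fluorescens, Pseudomonas putida.

3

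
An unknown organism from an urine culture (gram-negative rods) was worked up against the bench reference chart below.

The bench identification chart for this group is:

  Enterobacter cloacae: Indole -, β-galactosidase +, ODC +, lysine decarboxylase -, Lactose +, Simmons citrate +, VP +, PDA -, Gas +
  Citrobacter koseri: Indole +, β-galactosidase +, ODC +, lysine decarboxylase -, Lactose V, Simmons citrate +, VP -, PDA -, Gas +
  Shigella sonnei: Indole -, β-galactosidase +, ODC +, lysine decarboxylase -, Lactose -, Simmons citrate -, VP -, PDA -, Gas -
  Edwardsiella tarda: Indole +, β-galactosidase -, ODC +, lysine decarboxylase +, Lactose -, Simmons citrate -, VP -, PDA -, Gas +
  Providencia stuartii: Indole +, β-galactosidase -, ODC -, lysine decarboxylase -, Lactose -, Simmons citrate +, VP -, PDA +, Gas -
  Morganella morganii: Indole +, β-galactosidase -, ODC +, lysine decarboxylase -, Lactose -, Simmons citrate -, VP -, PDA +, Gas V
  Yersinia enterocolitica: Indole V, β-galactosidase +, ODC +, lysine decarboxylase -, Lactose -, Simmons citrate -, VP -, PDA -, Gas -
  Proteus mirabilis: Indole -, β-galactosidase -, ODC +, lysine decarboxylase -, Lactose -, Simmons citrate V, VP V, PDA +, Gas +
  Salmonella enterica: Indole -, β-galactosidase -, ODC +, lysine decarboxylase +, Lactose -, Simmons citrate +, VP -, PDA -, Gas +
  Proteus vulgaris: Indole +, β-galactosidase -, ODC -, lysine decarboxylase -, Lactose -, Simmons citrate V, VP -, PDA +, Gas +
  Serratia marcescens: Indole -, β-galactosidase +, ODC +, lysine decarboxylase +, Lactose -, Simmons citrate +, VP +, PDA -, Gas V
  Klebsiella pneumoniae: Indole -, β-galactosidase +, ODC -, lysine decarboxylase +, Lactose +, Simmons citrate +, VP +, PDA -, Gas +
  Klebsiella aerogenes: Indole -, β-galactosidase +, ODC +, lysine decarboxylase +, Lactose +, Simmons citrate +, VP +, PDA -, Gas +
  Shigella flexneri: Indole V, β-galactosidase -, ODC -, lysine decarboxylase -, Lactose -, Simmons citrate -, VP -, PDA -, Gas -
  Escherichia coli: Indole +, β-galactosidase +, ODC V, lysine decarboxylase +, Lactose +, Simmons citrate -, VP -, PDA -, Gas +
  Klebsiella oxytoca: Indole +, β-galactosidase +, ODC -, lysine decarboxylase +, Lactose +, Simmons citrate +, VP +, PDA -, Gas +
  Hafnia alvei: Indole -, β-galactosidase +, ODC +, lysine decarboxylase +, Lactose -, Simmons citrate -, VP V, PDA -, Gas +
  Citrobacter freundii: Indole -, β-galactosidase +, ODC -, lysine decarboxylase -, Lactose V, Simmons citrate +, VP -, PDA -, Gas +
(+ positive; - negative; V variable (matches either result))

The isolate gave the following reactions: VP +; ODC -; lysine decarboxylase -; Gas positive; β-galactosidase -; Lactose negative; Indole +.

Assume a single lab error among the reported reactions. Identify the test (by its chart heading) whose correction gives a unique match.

VP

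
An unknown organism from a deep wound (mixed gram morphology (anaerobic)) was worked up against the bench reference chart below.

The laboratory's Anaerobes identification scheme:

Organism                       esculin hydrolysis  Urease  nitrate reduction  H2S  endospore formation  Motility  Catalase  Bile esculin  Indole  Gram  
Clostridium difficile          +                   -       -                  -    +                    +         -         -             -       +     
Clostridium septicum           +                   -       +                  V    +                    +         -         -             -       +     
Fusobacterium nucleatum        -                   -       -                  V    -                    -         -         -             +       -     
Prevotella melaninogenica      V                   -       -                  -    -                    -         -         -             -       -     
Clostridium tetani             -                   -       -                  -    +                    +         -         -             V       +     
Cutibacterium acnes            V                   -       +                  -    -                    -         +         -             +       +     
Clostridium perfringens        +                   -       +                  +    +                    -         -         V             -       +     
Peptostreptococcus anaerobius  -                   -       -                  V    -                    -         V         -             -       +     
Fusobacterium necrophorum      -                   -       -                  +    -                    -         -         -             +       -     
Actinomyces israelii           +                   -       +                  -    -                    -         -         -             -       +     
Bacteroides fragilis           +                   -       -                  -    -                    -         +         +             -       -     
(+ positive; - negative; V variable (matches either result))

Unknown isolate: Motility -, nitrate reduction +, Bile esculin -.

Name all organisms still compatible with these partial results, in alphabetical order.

Actinomyces israelii, Clostridium perfringens, Cutibacterium acnes

Bile esculin -: excludes Bacteroides fragilis — 10 left.
nitrate reduction +: excludes 6 organisms — 4 left.
Motility -: excludes Clostridium septicum — 3 left.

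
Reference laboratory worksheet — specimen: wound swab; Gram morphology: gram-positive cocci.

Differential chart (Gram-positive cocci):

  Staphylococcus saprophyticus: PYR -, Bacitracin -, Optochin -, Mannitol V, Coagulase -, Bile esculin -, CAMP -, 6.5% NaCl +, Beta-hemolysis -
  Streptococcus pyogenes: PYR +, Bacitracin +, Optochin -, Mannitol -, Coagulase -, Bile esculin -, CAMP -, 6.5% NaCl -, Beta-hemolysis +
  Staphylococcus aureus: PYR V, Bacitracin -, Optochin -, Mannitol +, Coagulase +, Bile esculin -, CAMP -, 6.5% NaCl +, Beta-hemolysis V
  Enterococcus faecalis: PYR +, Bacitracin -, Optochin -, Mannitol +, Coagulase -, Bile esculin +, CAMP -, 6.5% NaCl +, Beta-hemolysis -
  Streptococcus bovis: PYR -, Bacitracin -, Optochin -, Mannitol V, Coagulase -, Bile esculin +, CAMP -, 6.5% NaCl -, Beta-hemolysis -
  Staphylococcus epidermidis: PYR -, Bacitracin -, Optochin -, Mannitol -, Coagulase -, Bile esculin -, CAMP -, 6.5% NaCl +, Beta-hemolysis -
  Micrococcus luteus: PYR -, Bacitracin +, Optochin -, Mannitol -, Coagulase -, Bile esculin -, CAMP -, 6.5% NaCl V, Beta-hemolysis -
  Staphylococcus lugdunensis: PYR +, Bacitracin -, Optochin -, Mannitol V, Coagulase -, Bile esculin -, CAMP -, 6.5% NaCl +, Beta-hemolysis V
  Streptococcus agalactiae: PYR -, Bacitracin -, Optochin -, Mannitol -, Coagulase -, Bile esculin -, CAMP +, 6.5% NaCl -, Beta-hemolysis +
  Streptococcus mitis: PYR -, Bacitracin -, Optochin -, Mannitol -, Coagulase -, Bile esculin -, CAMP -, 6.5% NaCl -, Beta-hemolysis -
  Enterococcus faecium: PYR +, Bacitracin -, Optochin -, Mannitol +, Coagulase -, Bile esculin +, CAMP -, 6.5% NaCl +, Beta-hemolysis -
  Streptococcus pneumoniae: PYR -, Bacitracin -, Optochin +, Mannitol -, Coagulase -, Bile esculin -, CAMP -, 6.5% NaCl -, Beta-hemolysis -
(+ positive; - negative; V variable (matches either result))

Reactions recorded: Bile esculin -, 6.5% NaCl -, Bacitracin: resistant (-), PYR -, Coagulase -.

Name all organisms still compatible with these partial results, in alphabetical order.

Streptococcus agalactiae, Streptococcus mitis, Streptococcus pneumoniae

6.5% NaCl -: excludes 6 organisms — 6 left.
Bile esculin -: excludes Streptococcus bovis — 5 left.
Coagulase -: all 5 remaining candidates are consistent.
PYR -: excludes Streptococcus pyogenes — 4 left.
Bacitracin -: excludes Micrococcus luteus — 3 left.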